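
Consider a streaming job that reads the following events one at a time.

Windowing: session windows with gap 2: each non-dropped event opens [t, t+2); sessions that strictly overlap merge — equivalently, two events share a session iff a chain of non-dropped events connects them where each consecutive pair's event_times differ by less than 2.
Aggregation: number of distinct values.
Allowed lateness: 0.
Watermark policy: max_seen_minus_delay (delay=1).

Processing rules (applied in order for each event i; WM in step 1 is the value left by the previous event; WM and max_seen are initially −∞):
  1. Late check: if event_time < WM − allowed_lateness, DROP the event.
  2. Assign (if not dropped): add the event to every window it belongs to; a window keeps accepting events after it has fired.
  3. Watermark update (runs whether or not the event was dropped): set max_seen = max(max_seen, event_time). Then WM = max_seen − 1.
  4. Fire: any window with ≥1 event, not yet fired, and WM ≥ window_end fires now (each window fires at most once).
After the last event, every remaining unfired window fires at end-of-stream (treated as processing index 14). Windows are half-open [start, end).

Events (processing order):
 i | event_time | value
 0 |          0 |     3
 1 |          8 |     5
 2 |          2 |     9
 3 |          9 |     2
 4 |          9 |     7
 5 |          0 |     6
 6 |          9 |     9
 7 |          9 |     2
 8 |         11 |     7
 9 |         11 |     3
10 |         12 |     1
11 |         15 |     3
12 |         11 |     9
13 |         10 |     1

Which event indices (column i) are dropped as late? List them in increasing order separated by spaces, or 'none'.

2 5 12 13

i=0 t=0 v=3: → [0,2); WM=-1
i=1 t=8 v=5: → [8,10); WM=7
i=2 t=2 v=9: DROP (t<7-0); WM=7
i=3 t=9 v=2: → [8,11); WM=8
i=4 t=9 v=7: → [8,11); WM=8
i=5 t=0 v=6: DROP (t<8-0); WM=8
i=6 t=9 v=9: → [8,11); WM=8
i=7 t=9 v=2: → [8,11); WM=8
i=8 t=11 v=7: → [11,13); WM=10
i=9 t=11 v=3: → [11,13); WM=10
i=10 t=12 v=1: → [11,14); WM=11
i=11 t=15 v=3: → [15,17); WM=14
i=12 t=11 v=9: DROP (t<14-0); WM=14
i=13 t=10 v=1: DROP (t<14-0); WM=14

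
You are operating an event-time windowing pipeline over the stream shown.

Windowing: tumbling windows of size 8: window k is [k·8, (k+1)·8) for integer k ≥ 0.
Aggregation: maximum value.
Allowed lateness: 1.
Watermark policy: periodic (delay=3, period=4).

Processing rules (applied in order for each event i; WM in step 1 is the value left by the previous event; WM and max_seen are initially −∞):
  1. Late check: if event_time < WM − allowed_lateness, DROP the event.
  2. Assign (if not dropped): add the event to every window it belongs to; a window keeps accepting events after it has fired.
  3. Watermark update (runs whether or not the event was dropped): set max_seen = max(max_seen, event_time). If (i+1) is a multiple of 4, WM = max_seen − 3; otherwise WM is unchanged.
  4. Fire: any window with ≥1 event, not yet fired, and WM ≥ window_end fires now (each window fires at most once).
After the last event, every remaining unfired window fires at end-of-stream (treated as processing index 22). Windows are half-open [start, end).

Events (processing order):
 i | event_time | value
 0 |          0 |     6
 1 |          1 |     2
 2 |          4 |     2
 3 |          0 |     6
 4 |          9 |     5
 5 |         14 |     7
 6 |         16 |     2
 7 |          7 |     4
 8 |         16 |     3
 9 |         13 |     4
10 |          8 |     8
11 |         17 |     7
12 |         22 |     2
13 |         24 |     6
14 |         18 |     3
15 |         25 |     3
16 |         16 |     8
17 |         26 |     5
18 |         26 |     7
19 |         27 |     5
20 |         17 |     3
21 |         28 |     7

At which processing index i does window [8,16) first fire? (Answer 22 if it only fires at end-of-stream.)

15

i=0 t=0 v=6: → [0,8); WM=−∞
i=1 t=1 v=2: → [0,8); WM=−∞
i=2 t=4 v=2: → [0,8); WM=−∞
i=3 t=0 v=6: → [0,8); WM=1
i=4 t=9 v=5: → [8,16); WM=1
i=5 t=14 v=7: → [8,16); WM=1
i=6 t=16 v=2: → [16,24); WM=1
i=7 t=7 v=4: → [0,8); WM=13; [0,8) fires=6
i=8 t=16 v=3: → [16,24); WM=13
i=9 t=13 v=4: → [8,16); WM=13
i=10 t=8 v=8: DROP (t<13-1); WM=13
i=11 t=17 v=7: → [16,24); WM=14
i=12 t=22 v=2: → [16,24); WM=14
i=13 t=24 v=6: → [24,32); WM=14
i=14 t=18 v=3: → [16,24); WM=14
i=15 t=25 v=3: → [24,32); WM=22; [8,16) fires=7
i=16 t=16 v=8: DROP (t<22-1); WM=22
i=17 t=26 v=5: → [24,32); WM=22
i=18 t=26 v=7: → [24,32); WM=22
i=19 t=27 v=5: → [24,32); WM=24; [16,24) fires=7
i=20 t=17 v=3: DROP (t<24-1); WM=24
i=21 t=28 v=7: → [24,32); WM=24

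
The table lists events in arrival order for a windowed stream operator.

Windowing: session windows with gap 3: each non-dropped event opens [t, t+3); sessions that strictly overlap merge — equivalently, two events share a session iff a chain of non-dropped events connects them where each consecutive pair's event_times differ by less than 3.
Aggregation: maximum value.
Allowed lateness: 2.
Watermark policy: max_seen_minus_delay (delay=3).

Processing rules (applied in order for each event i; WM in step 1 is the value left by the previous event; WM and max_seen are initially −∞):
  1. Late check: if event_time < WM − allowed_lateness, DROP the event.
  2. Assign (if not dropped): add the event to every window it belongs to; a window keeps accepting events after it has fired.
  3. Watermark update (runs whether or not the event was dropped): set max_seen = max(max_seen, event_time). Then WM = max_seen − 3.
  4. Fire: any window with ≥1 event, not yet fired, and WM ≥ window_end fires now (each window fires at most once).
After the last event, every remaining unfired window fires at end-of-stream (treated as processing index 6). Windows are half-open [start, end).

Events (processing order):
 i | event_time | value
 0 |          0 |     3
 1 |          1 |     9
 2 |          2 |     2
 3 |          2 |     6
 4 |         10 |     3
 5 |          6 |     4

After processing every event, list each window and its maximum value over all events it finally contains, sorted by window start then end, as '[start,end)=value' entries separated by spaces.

[0,5)=9 [6,9)=4 [10,13)=3

i=0 t=0 v=3: → [0,3); WM=-3
i=1 t=1 v=9: → [0,4); WM=-2
i=2 t=2 v=2: → [0,5); WM=-1
i=3 t=2 v=6: → [0,5); WM=-1
i=4 t=10 v=3: → [10,13); WM=7
i=5 t=6 v=4: → [6,9); WM=7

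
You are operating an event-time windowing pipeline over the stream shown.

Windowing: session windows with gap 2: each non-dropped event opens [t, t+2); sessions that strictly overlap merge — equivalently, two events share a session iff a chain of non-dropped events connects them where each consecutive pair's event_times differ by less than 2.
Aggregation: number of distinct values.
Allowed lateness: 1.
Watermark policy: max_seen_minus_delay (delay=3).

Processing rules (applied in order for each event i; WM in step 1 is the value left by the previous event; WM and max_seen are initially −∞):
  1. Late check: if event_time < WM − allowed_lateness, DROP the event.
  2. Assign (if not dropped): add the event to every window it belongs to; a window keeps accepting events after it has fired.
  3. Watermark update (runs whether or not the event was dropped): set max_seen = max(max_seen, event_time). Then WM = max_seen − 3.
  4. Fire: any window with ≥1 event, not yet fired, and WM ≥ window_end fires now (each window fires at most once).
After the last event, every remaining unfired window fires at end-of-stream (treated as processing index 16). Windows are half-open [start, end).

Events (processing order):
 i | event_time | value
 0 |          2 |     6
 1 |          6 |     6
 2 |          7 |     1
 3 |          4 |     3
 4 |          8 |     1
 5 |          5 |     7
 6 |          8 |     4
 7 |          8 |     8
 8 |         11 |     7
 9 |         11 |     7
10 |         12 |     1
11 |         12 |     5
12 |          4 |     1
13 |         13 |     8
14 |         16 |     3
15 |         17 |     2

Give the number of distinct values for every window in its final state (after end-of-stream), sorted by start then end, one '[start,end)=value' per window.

[2,4)=1 [4,10)=6 [11,15)=4 [16,19)=2

i=0 t=2 v=6: → [2,4); WM=-1
i=1 t=6 v=6: → [6,8); WM=3
i=2 t=7 v=1: → [6,9); WM=4
i=3 t=4 v=3: → [4,6); WM=4
i=4 t=8 v=1: → [6,10); WM=5
i=5 t=5 v=7: → [4,10); WM=5
i=6 t=8 v=4: → [4,10); WM=5
i=7 t=8 v=8: → [4,10); WM=5
i=8 t=11 v=7: → [11,13); WM=8
i=9 t=11 v=7: → [11,13); WM=8
i=10 t=12 v=1: → [11,14); WM=9
i=11 t=12 v=5: → [11,14); WM=9
i=12 t=4 v=1: DROP (t<9-1); WM=9
i=13 t=13 v=8: → [11,15); WM=10
i=14 t=16 v=3: → [16,18); WM=13
i=15 t=17 v=2: → [16,19); WM=14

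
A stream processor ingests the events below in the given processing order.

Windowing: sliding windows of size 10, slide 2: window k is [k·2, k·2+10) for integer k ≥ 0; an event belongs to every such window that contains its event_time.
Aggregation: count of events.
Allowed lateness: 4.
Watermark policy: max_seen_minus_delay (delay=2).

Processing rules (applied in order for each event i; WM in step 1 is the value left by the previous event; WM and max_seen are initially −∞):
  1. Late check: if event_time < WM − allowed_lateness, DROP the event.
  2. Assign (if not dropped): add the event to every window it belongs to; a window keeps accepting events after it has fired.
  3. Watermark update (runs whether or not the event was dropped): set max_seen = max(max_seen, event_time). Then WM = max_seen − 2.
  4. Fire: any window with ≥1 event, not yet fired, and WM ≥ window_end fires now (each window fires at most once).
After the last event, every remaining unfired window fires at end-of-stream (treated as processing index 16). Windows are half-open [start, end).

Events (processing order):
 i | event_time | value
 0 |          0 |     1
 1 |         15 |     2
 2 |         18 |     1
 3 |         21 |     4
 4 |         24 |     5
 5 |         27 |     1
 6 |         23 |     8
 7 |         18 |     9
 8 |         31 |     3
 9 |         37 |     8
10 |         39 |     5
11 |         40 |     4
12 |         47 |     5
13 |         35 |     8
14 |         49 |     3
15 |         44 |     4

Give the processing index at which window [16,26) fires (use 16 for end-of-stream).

8

i=0 t=0 v=1: → [0,10); WM=-2
i=1 t=15 v=2: → [14,24),[12,22),[10,20),[8,18),[6,16); WM=13; [0,10) fires=1
i=2 t=18 v=1: → [18,28),[16,26),[14,24),[12,22),[10,20); WM=16; [6,16) fires=1
i=3 t=21 v=4: → [20,30),[18,28),[16,26),[14,24),[12,22); WM=19; [8,18) fires=1
i=4 t=24 v=5: → [24,34),[22,32),[20,30),[18,28),[16,26); WM=22; [10,20) fires=2 [12,22) fires=3
i=5 t=27 v=1: → [26,36),[24,34),[22,32),[20,30),[18,28); WM=25; [14,24) fires=3
i=6 t=23 v=8: → [22,32),[20,30),[18,28),[16,26),[14,24); WM=25
i=7 t=18 v=9: DROP (t<25-4); WM=25
i=8 t=31 v=3: → [30,40),[28,38),[26,36),[24,34),[22,32); WM=29; [16,26) fires=4 [18,28) fires=5
i=9 t=37 v=8: → [36,46),[34,44),[32,42),[30,40),[28,38); WM=35; [20,30) fires=4 [22,32) fires=4 [24,34) fires=3
i=10 t=39 v=5: → [38,48),[36,46),[34,44),[32,42),[30,40); WM=37; [26,36) fires=2
i=11 t=40 v=4: → [40,50),[38,48),[36,46),[34,44),[32,42); WM=38; [28,38) fires=2
i=12 t=47 v=5: → [46,56),[44,54),[42,52),[40,50),[38,48); WM=45; [30,40) fires=3 [32,42) fires=3 [34,44) fires=3
i=13 t=35 v=8: DROP (t<45-4); WM=45
i=14 t=49 v=3: → [48,58),[46,56),[44,54),[42,52),[40,50); WM=47; [36,46) fires=3
i=15 t=44 v=4: → [44,54),[42,52),[40,50),[38,48),[36,46); WM=47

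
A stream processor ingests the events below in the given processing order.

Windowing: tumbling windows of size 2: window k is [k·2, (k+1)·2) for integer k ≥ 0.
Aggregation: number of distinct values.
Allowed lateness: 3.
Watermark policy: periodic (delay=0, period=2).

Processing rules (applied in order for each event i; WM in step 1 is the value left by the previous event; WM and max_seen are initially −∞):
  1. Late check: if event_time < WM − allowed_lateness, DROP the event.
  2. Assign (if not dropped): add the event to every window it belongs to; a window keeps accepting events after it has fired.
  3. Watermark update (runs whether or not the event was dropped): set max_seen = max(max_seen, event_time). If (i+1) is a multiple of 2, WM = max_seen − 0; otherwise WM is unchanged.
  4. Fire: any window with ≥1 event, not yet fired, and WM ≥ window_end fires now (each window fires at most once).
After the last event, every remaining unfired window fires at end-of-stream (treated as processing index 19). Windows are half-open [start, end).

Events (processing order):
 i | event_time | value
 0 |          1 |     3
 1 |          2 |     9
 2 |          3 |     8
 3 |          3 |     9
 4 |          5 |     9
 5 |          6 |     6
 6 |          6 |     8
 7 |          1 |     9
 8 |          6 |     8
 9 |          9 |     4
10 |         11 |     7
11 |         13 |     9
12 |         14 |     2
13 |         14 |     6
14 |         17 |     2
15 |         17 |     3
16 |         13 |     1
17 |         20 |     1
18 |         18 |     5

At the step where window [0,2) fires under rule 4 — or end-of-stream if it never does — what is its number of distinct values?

i=0 t=1 v=3: → [0,2); WM=−∞
i=1 t=2 v=9: → [2,4); WM=2; [0,2) fires=1
i=2 t=3 v=8: → [2,4); WM=2
i=3 t=3 v=9: → [2,4); WM=3
i=4 t=5 v=9: → [4,6); WM=3
i=5 t=6 v=6: → [6,8); WM=6; [2,4) fires=2 [4,6) fires=1
i=6 t=6 v=8: → [6,8); WM=6
i=7 t=1 v=9: DROP (t<6-3); WM=6
i=8 t=6 v=8: → [6,8); WM=6
i=9 t=9 v=4: → [8,10); WM=9; [6,8) fires=2
i=10 t=11 v=7: → [10,12); WM=9
i=11 t=13 v=9: → [12,14); WM=13; [8,10) fires=1 [10,12) fires=1
i=12 t=14 v=2: → [14,16); WM=13
i=13 t=14 v=6: → [14,16); WM=14; [12,14) fires=1
i=14 t=17 v=2: → [16,18); WM=14
i=15 t=17 v=3: → [16,18); WM=17; [14,16) fires=2
i=16 t=13 v=1: DROP (t<17-3); WM=17
i=17 t=20 v=1: → [20,22); WM=20; [16,18) fires=2
i=18 t=18 v=5: → [18,20); WM=20; [18,20) fires=1

1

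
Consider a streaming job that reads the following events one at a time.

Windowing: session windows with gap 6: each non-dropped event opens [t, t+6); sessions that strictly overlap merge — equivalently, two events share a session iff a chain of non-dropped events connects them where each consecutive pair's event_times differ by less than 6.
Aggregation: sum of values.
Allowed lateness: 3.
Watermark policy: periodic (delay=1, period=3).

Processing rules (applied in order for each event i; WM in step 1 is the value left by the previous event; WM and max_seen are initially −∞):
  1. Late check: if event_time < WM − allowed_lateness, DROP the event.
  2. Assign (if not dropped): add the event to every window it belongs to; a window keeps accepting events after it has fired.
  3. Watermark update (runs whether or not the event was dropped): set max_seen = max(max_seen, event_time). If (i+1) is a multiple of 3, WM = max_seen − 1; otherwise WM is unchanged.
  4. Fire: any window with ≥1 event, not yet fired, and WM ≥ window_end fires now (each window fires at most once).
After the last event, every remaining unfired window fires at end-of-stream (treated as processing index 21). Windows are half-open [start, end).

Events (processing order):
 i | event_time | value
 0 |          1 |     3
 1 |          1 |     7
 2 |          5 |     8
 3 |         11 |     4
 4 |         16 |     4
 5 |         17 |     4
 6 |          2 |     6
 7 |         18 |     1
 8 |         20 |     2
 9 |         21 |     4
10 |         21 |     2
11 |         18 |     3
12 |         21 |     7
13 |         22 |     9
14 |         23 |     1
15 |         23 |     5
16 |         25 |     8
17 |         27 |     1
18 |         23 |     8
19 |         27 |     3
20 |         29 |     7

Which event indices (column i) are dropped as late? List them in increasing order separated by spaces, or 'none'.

6

i=0 t=1 v=3: → [1,7); WM=−∞
i=1 t=1 v=7: → [1,7); WM=−∞
i=2 t=5 v=8: → [1,11); WM=4
i=3 t=11 v=4: → [11,17); WM=4
i=4 t=16 v=4: → [11,22); WM=4
i=5 t=17 v=4: → [11,23); WM=16
i=6 t=2 v=6: DROP (t<16-3); WM=16
i=7 t=18 v=1: → [11,24); WM=16
i=8 t=20 v=2: → [11,26); WM=19
i=9 t=21 v=4: → [11,27); WM=19
i=10 t=21 v=2: → [11,27); WM=19
i=11 t=18 v=3: → [11,27); WM=20
i=12 t=21 v=7: → [11,27); WM=20
i=13 t=22 v=9: → [11,28); WM=20
i=14 t=23 v=1: → [11,29); WM=22
i=15 t=23 v=5: → [11,29); WM=22
i=16 t=25 v=8: → [11,31); WM=22
i=17 t=27 v=1: → [11,33); WM=26
i=18 t=23 v=8: → [11,33); WM=26
i=19 t=27 v=3: → [11,33); WM=26
i=20 t=29 v=7: → [11,35); WM=28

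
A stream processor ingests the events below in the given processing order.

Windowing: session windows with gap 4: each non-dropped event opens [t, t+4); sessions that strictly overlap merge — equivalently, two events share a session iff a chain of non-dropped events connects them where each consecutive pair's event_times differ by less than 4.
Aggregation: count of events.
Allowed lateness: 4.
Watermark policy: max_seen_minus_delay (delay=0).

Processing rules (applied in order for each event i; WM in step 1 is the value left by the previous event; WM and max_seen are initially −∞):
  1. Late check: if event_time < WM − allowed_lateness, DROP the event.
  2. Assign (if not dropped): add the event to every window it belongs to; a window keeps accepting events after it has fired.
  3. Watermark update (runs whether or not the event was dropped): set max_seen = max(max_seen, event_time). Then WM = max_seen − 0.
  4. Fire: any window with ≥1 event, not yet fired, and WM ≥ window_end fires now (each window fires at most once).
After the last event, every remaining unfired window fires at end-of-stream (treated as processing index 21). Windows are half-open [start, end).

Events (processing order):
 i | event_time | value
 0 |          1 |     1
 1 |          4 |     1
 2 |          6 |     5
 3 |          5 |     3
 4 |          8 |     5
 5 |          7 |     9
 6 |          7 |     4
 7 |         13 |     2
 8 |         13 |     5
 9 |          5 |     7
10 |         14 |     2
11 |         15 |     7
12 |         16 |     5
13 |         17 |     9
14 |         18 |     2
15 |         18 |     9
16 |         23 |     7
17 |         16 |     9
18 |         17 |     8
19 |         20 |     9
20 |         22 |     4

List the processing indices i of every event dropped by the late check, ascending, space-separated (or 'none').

9 17 18

i=0 t=1 v=1: → [1,5); WM=1
i=1 t=4 v=1: → [1,8); WM=4
i=2 t=6 v=5: → [1,10); WM=6
i=3 t=5 v=3: → [1,10); WM=6
i=4 t=8 v=5: → [1,12); WM=8
i=5 t=7 v=9: → [1,12); WM=8
i=6 t=7 v=4: → [1,12); WM=8
i=7 t=13 v=2: → [13,17); WM=13
i=8 t=13 v=5: → [13,17); WM=13
i=9 t=5 v=7: DROP (t<13-4); WM=13
i=10 t=14 v=2: → [13,18); WM=14
i=11 t=15 v=7: → [13,19); WM=15
i=12 t=16 v=5: → [13,20); WM=16
i=13 t=17 v=9: → [13,21); WM=17
i=14 t=18 v=2: → [13,22); WM=18
i=15 t=18 v=9: → [13,22); WM=18
i=16 t=23 v=7: → [23,27); WM=23
i=17 t=16 v=9: DROP (t<23-4); WM=23
i=18 t=17 v=8: DROP (t<23-4); WM=23
i=19 t=20 v=9: → [13,27); WM=23
i=20 t=22 v=4: → [13,27); WM=23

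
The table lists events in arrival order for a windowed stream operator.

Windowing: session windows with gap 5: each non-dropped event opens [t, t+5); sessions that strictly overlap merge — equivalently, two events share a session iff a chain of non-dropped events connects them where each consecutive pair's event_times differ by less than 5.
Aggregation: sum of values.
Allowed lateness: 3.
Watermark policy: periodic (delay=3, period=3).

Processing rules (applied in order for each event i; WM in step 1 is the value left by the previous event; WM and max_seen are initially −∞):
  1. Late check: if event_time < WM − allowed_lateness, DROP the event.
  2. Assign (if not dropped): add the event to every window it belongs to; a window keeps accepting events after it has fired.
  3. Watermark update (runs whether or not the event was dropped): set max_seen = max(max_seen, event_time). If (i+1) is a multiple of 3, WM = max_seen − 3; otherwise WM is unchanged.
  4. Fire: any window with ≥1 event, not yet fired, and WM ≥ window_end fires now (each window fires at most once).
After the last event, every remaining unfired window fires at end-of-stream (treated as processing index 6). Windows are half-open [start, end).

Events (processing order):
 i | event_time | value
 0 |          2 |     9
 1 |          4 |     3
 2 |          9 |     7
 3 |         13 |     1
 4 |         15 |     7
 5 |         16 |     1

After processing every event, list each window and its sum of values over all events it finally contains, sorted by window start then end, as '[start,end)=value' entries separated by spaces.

[2,9)=12 [9,21)=16

i=0 t=2 v=9: → [2,7); WM=−∞
i=1 t=4 v=3: → [2,9); WM=−∞
i=2 t=9 v=7: → [9,14); WM=6
i=3 t=13 v=1: → [9,18); WM=6
i=4 t=15 v=7: → [9,20); WM=6
i=5 t=16 v=1: → [9,21); WM=13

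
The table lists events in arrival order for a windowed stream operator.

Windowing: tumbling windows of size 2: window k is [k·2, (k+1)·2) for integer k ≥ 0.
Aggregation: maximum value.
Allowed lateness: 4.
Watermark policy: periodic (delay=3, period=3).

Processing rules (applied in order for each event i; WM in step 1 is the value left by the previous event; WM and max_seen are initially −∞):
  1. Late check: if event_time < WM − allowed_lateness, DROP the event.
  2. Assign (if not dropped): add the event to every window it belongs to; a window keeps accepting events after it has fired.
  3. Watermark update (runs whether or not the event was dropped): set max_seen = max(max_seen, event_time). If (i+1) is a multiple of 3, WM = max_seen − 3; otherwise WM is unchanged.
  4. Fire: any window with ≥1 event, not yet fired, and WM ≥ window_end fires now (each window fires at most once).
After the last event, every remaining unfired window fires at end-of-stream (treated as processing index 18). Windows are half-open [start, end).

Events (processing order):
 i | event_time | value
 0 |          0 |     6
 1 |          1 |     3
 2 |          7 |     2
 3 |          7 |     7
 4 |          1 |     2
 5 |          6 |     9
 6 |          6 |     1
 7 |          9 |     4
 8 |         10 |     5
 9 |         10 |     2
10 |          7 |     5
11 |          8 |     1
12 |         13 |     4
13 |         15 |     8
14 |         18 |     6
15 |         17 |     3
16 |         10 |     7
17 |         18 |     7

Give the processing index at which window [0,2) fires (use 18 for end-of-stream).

i=0 t=0 v=6: → [0,2); WM=−∞
i=1 t=1 v=3: → [0,2); WM=−∞
i=2 t=7 v=2: → [6,8); WM=4; [0,2) fires=6
i=3 t=7 v=7: → [6,8); WM=4
i=4 t=1 v=2: → [0,2); WM=4
i=5 t=6 v=9: → [6,8); WM=4
i=6 t=6 v=1: → [6,8); WM=4
i=7 t=9 v=4: → [8,10); WM=4
i=8 t=10 v=5: → [10,12); WM=7
i=9 t=10 v=2: → [10,12); WM=7
i=10 t=7 v=5: → [6,8); WM=7
i=11 t=8 v=1: → [8,10); WM=7
i=12 t=13 v=4: → [12,14); WM=7
i=13 t=15 v=8: → [14,16); WM=7
i=14 t=18 v=6: → [18,20); WM=15; [6,8) fires=9 [8,10) fires=4 [10,12) fires=5 [12,14) fires=4
i=15 t=17 v=3: → [16,18); WM=15
i=16 t=10 v=7: DROP (t<15-4); WM=15
i=17 t=18 v=7: → [18,20); WM=15

2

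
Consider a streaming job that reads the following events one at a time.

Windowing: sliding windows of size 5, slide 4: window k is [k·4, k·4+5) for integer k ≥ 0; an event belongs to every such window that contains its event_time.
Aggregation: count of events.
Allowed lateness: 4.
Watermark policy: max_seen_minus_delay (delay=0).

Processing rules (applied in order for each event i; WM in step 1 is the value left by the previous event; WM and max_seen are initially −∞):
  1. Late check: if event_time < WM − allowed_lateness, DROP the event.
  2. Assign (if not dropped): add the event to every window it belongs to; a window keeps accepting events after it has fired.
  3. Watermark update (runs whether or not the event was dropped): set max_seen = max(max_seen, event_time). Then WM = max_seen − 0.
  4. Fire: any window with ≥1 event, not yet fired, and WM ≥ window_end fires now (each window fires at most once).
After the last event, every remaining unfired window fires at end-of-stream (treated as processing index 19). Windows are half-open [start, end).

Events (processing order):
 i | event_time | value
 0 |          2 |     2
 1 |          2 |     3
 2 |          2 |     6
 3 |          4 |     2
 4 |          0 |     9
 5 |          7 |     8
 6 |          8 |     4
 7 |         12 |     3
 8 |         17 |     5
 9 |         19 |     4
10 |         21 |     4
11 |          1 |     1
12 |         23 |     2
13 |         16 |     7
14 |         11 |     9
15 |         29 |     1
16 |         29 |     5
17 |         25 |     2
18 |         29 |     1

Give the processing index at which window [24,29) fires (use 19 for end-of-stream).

17

i=0 t=2 v=2: → [0,5); WM=2
i=1 t=2 v=3: → [0,5); WM=2
i=2 t=2 v=6: → [0,5); WM=2
i=3 t=4 v=2: → [4,9),[0,5); WM=4
i=4 t=0 v=9: → [0,5); WM=4
i=5 t=7 v=8: → [4,9); WM=7; [0,5) fires=5
i=6 t=8 v=4: → [8,13),[4,9); WM=8
i=7 t=12 v=3: → [12,17),[8,13); WM=12; [4,9) fires=3
i=8 t=17 v=5: → [16,21); WM=17; [8,13) fires=2 [12,17) fires=1
i=9 t=19 v=4: → [16,21); WM=19
i=10 t=21 v=4: → [20,25); WM=21; [16,21) fires=2
i=11 t=1 v=1: DROP (t<21-4); WM=21
i=12 t=23 v=2: → [20,25); WM=23
i=13 t=16 v=7: DROP (t<23-4); WM=23
i=14 t=11 v=9: DROP (t<23-4); WM=23
i=15 t=29 v=1: → [28,33); WM=29; [20,25) fires=2
i=16 t=29 v=5: → [28,33); WM=29
i=17 t=25 v=2: → [24,29); WM=29; [24,29) fires=1
i=18 t=29 v=1: → [28,33); WM=29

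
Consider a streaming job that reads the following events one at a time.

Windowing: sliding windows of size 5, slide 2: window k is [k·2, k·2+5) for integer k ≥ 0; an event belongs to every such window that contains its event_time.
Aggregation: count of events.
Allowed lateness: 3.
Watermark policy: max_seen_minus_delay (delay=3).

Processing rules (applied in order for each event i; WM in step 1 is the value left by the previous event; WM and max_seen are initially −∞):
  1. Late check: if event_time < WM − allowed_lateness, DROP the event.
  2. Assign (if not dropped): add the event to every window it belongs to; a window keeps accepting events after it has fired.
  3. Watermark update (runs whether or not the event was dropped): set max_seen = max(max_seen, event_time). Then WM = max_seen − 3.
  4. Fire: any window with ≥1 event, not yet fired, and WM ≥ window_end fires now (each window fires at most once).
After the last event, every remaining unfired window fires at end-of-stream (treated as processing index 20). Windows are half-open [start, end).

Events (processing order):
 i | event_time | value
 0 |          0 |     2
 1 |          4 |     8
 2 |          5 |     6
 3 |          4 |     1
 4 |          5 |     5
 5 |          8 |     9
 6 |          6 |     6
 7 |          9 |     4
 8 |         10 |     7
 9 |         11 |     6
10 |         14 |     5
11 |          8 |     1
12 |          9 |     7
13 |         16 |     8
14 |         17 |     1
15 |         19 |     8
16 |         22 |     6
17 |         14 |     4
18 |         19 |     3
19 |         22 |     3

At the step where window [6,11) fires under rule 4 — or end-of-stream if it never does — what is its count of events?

4

i=0 t=0 v=2: → [0,5); WM=-3
i=1 t=4 v=8: → [4,9),[2,7),[0,5); WM=1
i=2 t=5 v=6: → [4,9),[2,7); WM=2
i=3 t=4 v=1: → [4,9),[2,7),[0,5); WM=2
i=4 t=5 v=5: → [4,9),[2,7); WM=2
i=5 t=8 v=9: → [8,13),[6,11),[4,9); WM=5; [0,5) fires=3
i=6 t=6 v=6: → [6,11),[4,9),[2,7); WM=5
i=7 t=9 v=4: → [8,13),[6,11); WM=6
i=8 t=10 v=7: → [10,15),[8,13),[6,11); WM=7; [2,7) fires=5
i=9 t=11 v=6: → [10,15),[8,13); WM=8
i=10 t=14 v=5: → [14,19),[12,17),[10,15); WM=11; [4,9) fires=6 [6,11) fires=4
i=11 t=8 v=1: → [8,13),[6,11),[4,9); WM=11
i=12 t=9 v=7: → [8,13),[6,11); WM=11
i=13 t=16 v=8: → [16,21),[14,19),[12,17); WM=13; [8,13) fires=6
i=14 t=17 v=1: → [16,21),[14,19); WM=14
i=15 t=19 v=8: → [18,23),[16,21); WM=16; [10,15) fires=3
i=16 t=22 v=6: → [22,27),[20,25),[18,23); WM=19; [12,17) fires=2 [14,19) fires=3
i=17 t=14 v=4: DROP (t<19-3); WM=19
i=18 t=19 v=3: → [18,23),[16,21); WM=19
i=19 t=22 v=3: → [22,27),[20,25),[18,23); WM=19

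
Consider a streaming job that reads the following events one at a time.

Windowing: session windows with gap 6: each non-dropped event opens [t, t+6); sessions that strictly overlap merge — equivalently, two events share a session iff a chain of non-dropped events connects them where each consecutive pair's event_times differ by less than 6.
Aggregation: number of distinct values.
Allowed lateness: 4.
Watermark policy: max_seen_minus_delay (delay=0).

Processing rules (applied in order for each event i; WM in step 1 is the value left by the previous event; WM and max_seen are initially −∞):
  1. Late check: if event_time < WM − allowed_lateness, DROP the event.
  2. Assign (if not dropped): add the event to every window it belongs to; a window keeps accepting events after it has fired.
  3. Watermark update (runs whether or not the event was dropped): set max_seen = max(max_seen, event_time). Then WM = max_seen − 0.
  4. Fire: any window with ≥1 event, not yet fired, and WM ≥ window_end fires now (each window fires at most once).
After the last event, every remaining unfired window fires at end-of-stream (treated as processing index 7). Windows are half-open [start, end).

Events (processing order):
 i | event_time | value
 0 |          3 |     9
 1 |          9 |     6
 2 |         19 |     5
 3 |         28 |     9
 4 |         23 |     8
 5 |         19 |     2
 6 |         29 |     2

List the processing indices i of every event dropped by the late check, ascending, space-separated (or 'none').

i=0 t=3 v=9: → [3,9); WM=3
i=1 t=9 v=6: → [9,15); WM=9
i=2 t=19 v=5: → [19,25); WM=19
i=3 t=28 v=9: → [28,34); WM=28
i=4 t=23 v=8: DROP (t<28-4); WM=28
i=5 t=19 v=2: DROP (t<28-4); WM=28
i=6 t=29 v=2: → [28,35); WM=29

4 5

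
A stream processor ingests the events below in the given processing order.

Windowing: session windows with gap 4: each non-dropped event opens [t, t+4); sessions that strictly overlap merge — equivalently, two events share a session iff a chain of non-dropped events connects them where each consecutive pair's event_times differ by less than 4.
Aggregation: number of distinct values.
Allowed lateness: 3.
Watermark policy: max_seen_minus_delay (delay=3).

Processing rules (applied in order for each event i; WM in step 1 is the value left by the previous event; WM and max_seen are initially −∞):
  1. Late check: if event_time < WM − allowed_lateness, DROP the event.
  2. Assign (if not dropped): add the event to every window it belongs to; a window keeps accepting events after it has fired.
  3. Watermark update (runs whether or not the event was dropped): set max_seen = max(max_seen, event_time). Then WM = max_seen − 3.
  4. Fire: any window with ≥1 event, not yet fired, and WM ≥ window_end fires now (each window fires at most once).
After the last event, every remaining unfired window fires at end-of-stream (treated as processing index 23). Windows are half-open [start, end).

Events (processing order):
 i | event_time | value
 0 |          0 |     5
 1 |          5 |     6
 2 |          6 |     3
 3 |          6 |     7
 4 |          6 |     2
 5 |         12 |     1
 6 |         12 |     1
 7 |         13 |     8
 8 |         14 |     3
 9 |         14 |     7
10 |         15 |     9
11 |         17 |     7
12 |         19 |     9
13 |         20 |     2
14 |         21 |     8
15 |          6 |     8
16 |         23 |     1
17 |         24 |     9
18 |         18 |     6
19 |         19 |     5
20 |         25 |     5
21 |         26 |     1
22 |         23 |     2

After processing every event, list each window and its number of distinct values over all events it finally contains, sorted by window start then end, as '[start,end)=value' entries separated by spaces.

[0,4)=1 [5,10)=4 [12,30)=8

i=0 t=0 v=5: → [0,4); WM=-3
i=1 t=5 v=6: → [5,9); WM=2
i=2 t=6 v=3: → [5,10); WM=3
i=3 t=6 v=7: → [5,10); WM=3
i=4 t=6 v=2: → [5,10); WM=3
i=5 t=12 v=1: → [12,16); WM=9
i=6 t=12 v=1: → [12,16); WM=9
i=7 t=13 v=8: → [12,17); WM=10
i=8 t=14 v=3: → [12,18); WM=11
i=9 t=14 v=7: → [12,18); WM=11
i=10 t=15 v=9: → [12,19); WM=12
i=11 t=17 v=7: → [12,21); WM=14
i=12 t=19 v=9: → [12,23); WM=16
i=13 t=20 v=2: → [12,24); WM=17
i=14 t=21 v=8: → [12,25); WM=18
i=15 t=6 v=8: DROP (t<18-3); WM=18
i=16 t=23 v=1: → [12,27); WM=20
i=17 t=24 v=9: → [12,28); WM=21
i=18 t=18 v=6: → [12,28); WM=21
i=19 t=19 v=5: → [12,28); WM=21
i=20 t=25 v=5: → [12,29); WM=22
i=21 t=26 v=1: → [12,30); WM=23
i=22 t=23 v=2: → [12,30); WM=23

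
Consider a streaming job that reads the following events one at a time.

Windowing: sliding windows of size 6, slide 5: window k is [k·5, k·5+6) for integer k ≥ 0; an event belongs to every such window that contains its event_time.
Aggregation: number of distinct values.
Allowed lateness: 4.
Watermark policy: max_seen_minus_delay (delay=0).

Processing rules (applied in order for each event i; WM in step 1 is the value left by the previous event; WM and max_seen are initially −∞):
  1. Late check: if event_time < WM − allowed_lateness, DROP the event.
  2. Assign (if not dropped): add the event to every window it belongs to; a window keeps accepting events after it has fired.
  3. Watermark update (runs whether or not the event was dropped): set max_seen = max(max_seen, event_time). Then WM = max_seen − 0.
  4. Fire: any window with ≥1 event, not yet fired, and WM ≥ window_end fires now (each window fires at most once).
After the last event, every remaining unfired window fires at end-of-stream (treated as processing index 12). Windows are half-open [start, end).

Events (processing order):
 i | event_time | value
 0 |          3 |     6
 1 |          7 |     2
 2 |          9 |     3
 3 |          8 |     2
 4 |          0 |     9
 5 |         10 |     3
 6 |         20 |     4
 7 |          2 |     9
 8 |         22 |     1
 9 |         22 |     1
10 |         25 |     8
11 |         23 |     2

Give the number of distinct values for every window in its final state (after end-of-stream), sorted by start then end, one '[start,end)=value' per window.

i=0 t=3 v=6: → [0,6); WM=3
i=1 t=7 v=2: → [5,11); WM=7; [0,6) fires=1
i=2 t=9 v=3: → [5,11); WM=9
i=3 t=8 v=2: → [5,11); WM=9
i=4 t=0 v=9: DROP (t<9-4); WM=9
i=5 t=10 v=3: → [10,16),[5,11); WM=10
i=6 t=20 v=4: → [20,26),[15,21); WM=20; [5,11) fires=2 [10,16) fires=1
i=7 t=2 v=9: DROP (t<20-4); WM=20
i=8 t=22 v=1: → [20,26); WM=22; [15,21) fires=1
i=9 t=22 v=1: → [20,26); WM=22
i=10 t=25 v=8: → [25,31),[20,26); WM=25
i=11 t=23 v=2: → [20,26); WM=25

[0,6)=1 [5,11)=2 [10,16)=1 [15,21)=1 [20,26)=4 [25,31)=1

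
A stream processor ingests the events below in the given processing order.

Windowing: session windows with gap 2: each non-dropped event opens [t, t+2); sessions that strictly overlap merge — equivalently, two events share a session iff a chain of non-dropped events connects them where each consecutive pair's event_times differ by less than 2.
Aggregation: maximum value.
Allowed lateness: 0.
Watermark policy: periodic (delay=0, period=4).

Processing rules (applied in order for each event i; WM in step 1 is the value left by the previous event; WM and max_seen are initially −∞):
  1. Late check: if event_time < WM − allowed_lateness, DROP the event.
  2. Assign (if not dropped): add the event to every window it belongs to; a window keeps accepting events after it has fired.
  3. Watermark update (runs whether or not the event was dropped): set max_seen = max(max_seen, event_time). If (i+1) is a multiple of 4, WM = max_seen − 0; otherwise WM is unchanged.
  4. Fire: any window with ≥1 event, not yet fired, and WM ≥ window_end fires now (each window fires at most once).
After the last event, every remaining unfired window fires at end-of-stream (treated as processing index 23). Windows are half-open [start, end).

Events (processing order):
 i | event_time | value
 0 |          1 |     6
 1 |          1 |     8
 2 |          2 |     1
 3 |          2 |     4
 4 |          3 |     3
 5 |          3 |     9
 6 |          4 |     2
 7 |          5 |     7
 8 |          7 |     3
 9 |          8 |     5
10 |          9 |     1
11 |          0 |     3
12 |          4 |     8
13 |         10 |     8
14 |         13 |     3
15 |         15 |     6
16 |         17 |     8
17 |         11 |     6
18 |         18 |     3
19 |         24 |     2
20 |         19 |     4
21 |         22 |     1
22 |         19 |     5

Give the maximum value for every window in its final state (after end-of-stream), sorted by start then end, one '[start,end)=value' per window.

[1,7)=9 [7,12)=8 [13,15)=3 [15,17)=6 [17,20)=8 [24,26)=2

i=0 t=1 v=6: → [1,3); WM=−∞
i=1 t=1 v=8: → [1,3); WM=−∞
i=2 t=2 v=1: → [1,4); WM=−∞
i=3 t=2 v=4: → [1,4); WM=2
i=4 t=3 v=3: → [1,5); WM=2
i=5 t=3 v=9: → [1,5); WM=2
i=6 t=4 v=2: → [1,6); WM=2
i=7 t=5 v=7: → [1,7); WM=5
i=8 t=7 v=3: → [7,9); WM=5
i=9 t=8 v=5: → [7,10); WM=5
i=10 t=9 v=1: → [7,11); WM=5
i=11 t=0 v=3: DROP (t<5-0); WM=9
i=12 t=4 v=8: DROP (t<9-0); WM=9
i=13 t=10 v=8: → [7,12); WM=9
i=14 t=13 v=3: → [13,15); WM=9
i=15 t=15 v=6: → [15,17); WM=15
i=16 t=17 v=8: → [17,19); WM=15
i=17 t=11 v=6: DROP (t<15-0); WM=15
i=18 t=18 v=3: → [17,20); WM=15
i=19 t=24 v=2: → [24,26); WM=24
i=20 t=19 v=4: DROP (t<24-0); WM=24
i=21 t=22 v=1: DROP (t<24-0); WM=24
i=22 t=19 v=5: DROP (t<24-0); WM=24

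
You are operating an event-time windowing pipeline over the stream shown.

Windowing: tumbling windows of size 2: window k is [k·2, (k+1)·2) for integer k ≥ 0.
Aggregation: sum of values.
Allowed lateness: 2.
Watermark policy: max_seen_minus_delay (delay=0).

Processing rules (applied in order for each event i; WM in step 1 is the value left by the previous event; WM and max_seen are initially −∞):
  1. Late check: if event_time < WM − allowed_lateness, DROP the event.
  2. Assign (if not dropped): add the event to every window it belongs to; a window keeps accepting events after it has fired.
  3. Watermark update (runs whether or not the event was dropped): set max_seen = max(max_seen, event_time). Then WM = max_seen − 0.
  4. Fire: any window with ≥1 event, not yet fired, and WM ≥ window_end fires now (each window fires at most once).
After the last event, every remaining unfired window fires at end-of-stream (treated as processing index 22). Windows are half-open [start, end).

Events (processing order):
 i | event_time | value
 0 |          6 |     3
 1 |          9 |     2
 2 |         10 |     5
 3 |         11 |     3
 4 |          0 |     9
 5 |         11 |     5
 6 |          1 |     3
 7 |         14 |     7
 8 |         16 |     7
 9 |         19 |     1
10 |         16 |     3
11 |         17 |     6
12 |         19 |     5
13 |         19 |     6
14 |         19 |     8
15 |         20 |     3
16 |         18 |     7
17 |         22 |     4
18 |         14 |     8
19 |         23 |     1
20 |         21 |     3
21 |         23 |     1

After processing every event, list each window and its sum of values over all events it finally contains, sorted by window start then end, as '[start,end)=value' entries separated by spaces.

[6,8)=3 [8,10)=2 [10,12)=13 [14,16)=7 [16,18)=13 [18,20)=27 [20,22)=6 [22,24)=6

i=0 t=6 v=3: → [6,8); WM=6
i=1 t=9 v=2: → [8,10); WM=9; [6,8) fires=3
i=2 t=10 v=5: → [10,12); WM=10; [8,10) fires=2
i=3 t=11 v=3: → [10,12); WM=11
i=4 t=0 v=9: DROP (t<11-2); WM=11
i=5 t=11 v=5: → [10,12); WM=11
i=6 t=1 v=3: DROP (t<11-2); WM=11
i=7 t=14 v=7: → [14,16); WM=14; [10,12) fires=13
i=8 t=16 v=7: → [16,18); WM=16; [14,16) fires=7
i=9 t=19 v=1: → [18,20); WM=19; [16,18) fires=7
i=10 t=16 v=3: DROP (t<19-2); WM=19
i=11 t=17 v=6: → [16,18); WM=19
i=12 t=19 v=5: → [18,20); WM=19
i=13 t=19 v=6: → [18,20); WM=19
i=14 t=19 v=8: → [18,20); WM=19
i=15 t=20 v=3: → [20,22); WM=20; [18,20) fires=20
i=16 t=18 v=7: → [18,20); WM=20
i=17 t=22 v=4: → [22,24); WM=22; [20,22) fires=3
i=18 t=14 v=8: DROP (t<22-2); WM=22
i=19 t=23 v=1: → [22,24); WM=23
i=20 t=21 v=3: → [20,22); WM=23
i=21 t=23 v=1: → [22,24); WM=23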